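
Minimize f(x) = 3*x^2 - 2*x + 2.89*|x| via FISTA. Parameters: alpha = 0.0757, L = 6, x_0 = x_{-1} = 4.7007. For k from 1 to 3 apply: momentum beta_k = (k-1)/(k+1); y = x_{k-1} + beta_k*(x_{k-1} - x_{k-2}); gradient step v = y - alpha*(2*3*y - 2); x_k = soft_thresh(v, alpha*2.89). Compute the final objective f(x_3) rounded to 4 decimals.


FISTA on f(x) = 3*x^2 - 2*x + 2.89*|x|
L = 6, alpha = 0.0757
Iteration 1: beta = 0.0, y = 4.7007 + 0.0*(4.7007 - 4.7007) = 4.7007
  grad(y) = 26.2042, v = y - alpha*grad = 2.717
  prox(v) = soft_thresh(2.717, 0.2188) = 2.4983
Iteration 2: beta = 0.3333, y = 2.4983 + 0.3333*(2.4983 - 4.7007) = 1.7641
  grad(y) = 8.5848, v = y - alpha*grad = 1.1143
  prox(v) = soft_thresh(1.1143, 0.2188) = 0.8955
Iteration 3: beta = 0.5, y = 0.8955 + 0.5*(0.8955 - 2.4983) = 0.0941
  grad(y) = -1.4354, v = y - alpha*grad = 0.2028
  prox(v) = soft_thresh(0.2028, 0.2188) = 0.0
f(x_3) = 3*0.0^2 - 2*0.0 + 2.89*|0.0| = 0.0


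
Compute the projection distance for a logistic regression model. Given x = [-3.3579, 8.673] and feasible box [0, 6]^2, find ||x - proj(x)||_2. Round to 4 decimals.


Project each component onto [0, 6].
clip(-3.3579) = 0.0, clip(8.673) = 6.0
Projection = [0.0, 6.0]
Squared diffs: [11.2755, 7.1449]
Distance = sqrt(18.4204) = 4.2919


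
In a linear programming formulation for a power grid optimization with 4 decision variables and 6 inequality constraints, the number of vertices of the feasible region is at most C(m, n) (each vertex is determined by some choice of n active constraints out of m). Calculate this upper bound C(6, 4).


Each vertex corresponds to some choice of n active constraints out of m, so the number of vertices is at most C(m, n) = m! / (n!(m-n)!).
m = 6, n = 4
Numerator: 6 * 5 * 4 * 3
Denominator: 4! = 24
C(6, 4) = 15


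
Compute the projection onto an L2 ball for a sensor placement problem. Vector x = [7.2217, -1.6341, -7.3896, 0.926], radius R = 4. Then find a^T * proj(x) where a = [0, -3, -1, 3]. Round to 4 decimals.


Step 1: Compute ||x|| (intermediates to 6 decimals).
||x|| = sqrt(7.2217^2 + (-1.6341)^2 + (-7.3896)^2 + 0.926^2) = 10.501757
Step 2: Project.
Since ||x|| > R, scale = R/||x|| = 4/10.501757 = 0.380889, proj(x) = scale * x
proj(x) = [2.750666, -0.622411, -2.814617, 0.352703]
Step 3: Dot product.
a^T * proj(x) = 0*2.750666 - 3*(-0.622411) - 1*(-2.814617) + 3*0.352703 = 5.74


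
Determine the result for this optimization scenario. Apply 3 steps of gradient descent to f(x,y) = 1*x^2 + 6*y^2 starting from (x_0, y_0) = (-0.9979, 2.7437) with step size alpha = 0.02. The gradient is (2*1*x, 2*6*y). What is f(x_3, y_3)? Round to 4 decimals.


Gradient descent on f(x,y) = 1*x^2 + 6*y^2.
Starting point: (-0.9979, 2.7437), alpha = 0.02
Step 1: grad_x = 2*1*-0.9979 = -1.9958, grad_y = 2*6*2.7437 = 32.9244
  x_1 = -0.9979 - 0.02*-1.9958 = -0.958
  y_1 = 2.7437 - 0.02*32.9244 = 2.0852
Step 2: grad_x = 2*1*-0.958 = -1.916, grad_y = 2*6*2.0852 = 25.0225
  x_2 = -0.958 - 0.02*-1.916 = -0.9197
  y_2 = 2.0852 - 0.02*25.0225 = 1.5848
Step 3: grad_x = 2*1*-0.9197 = -1.8393, grad_y = 2*6*1.5848 = 19.0171
  x_3 = -0.9197 - 0.02*-1.8393 = -0.8829
  y_3 = 1.5848 - 0.02*19.0171 = 1.2044
f(-0.8829, 1.2044) = 1*(-0.8829)^2 + 6*1.2044^2 = 9.4832


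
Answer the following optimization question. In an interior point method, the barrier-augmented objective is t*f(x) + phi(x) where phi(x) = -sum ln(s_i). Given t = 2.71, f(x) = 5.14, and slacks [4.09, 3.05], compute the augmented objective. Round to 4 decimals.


Step 1: Compute log-barrier.
ln values: [1.4085, 1.1151]
phi = -(1.4085 + 1.1151) = -2.5237
Step 2: Compute augmented objective.
t*f(x) = 2.71*5.14 = 13.9294
Total = 13.9294 - 2.5237 = 11.4057


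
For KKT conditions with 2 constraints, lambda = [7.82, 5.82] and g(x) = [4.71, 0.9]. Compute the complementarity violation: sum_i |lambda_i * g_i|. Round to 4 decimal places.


KKT complementary slackness check:
lambda_1 * g_1 = 7.82 * 4.71 = 36.8322
lambda_2 * g_2 = 5.82 * 0.9 = 5.238
Total violation = 36.8322 + 5.238 = 42.0702


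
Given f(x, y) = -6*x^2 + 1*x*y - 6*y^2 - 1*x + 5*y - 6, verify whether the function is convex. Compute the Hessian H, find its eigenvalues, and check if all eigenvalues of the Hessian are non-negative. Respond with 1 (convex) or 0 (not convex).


The Hessian of f(x,y) = -6*x^2 + 1*x*y - 6*y^2 - 1*x + 5*y - 6 is:
H = [[-12, 1], [1, -12]]
Trace = -12 - 12 = -24
Determinant = -12*-12 - (1)^2 = 143
Discriminant = (-24)^2 - 4*143 = 4.0
Eigenvalues: lambda_1 = -13.0, lambda_2 = -11.0
The function is not convex.

0


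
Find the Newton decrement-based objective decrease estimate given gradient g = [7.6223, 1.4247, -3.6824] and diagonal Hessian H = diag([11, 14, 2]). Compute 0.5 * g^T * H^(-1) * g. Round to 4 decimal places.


Step 1: H is diagonal, so H^(-1) * g = [0.6929, 0.1018, -1.8412].
Step 2: g^T H^(-1) g = sum_i g_i^2 / H_ii
  = (7.6223)^2/11 + (1.4247)^2/14 + (-3.6824)^2/2
  = 5.2818 + 0.145 + 6.78 = 12.2068
Step 3: Objective decrease = 0.5 * g^T H^(-1) g = 6.1034


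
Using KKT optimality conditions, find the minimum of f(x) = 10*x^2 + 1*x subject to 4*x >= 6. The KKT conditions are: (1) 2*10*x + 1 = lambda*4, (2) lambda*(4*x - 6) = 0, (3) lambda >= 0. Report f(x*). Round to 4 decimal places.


Step 1: Try lambda = 0 (constraint inactive).
x_unc = -1/(2*10) = -0.05
Check: 4*-0.05 = -0.2 < 6 -- violated!
Step 2: Constraint must be active: 4*x = 6
x* = 6/4 = 1.5
lambda = (2*10*1.5 + 1)/4 = 7.75
Step 3: Compute optimal value.
f(x*) = 10*1.5^2 + 1*1.5 = 24.0


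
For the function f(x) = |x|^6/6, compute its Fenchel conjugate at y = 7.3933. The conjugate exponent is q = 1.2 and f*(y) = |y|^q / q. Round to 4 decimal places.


The conjugate exponent q satisfies 1/p + 1/q = 1.
p = 6, so q = 6/(6 - 1) = 1.2
|y|^q = 7.3933^1.2 = 11.0308
f*(7.3933) = 11.0308 / 1.2 = 9.1923


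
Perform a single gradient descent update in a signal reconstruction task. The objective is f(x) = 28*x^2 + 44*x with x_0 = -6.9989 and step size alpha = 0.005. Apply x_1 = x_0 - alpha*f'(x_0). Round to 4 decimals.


We compute the gradient at x_0 and apply the update.
f'(x) = 56*x + 44
f'(-6.9989) = 56*-6.9989 + 44 = -347.9384
x_1 = -6.9989 - 0.005*-347.9384 = -5.2592


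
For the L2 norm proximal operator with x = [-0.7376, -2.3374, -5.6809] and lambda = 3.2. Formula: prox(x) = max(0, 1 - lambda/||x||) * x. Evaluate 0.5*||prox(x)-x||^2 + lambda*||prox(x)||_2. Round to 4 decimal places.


Step 1: Compute ||x||.
||x|| = 6.1871
Step 2: Compute scaling factor.
scale = max(0, 1 - 3.2/6.1871) = 0.4828
Step 3: prox(x) = [-0.3561, -1.1285, -2.7427]
||prox(x)|| = 2.9871
Step 4: Proximal objective.
0.5*||prox-x||^2 = 5.12
lambda*||prox|| = 9.5587
Total = 14.6787


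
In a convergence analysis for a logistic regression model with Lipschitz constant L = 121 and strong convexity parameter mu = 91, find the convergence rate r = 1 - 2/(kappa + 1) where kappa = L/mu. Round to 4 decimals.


Step 1: Compute the condition number.
kappa = L/mu = 121/91 = 1.3297
Step 2: Compute the convergence rate.
r = 1 - 2/(kappa + 1) = 1 - 2*mu/(L + mu) = (L - mu)/(L + mu) = 30/212 = 0.1415


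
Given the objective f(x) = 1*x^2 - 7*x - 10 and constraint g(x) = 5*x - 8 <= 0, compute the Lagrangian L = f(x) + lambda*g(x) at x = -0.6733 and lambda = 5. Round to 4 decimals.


Step 1: Evaluate f(x).
f(-0.6733) = 1*(-0.6733)^2 - 7*(-0.6733) - 10 = -4.8336
Step 2: Evaluate g(x).
g(-0.6733) = 5*-0.6733 - 8 = -11.3665
Step 3: Compute Lagrangian.
L = -4.8336 + 5*-11.3665 = -61.6661


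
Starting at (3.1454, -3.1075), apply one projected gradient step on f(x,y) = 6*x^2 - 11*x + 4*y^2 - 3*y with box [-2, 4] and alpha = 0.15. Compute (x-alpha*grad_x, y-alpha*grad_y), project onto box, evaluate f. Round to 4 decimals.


Step 1: Compute gradient at (3.1454, -3.1075).
grad_x = 2*6*3.1454 - 11 = 26.7448
grad_y = 2*4*-3.1075 - 3 = -27.86
Step 2: Gradient step.
x_raw = 3.1454 - 0.15*26.7448 = -0.8663
y_raw = -3.1075 - 0.15*-27.86 = 1.0715
Step 3: Project onto [-2, 4].
x_proj = clip(-0.8663) = -0.8663
y_proj = clip(1.0715) = 1.0715
Step 4: Evaluate f.
f(-0.8663, 1.0715) = 15.4105


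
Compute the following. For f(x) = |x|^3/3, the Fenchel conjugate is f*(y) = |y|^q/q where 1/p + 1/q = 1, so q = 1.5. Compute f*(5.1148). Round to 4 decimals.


The conjugate exponent q satisfies 1/p + 1/q = 1.
p = 3, so q = 3/(3 - 1) = 1.5
|y|^q = 5.1148^1.5 = 11.5676
f*(5.1148) = 11.5676 / 1.5 = 7.7117


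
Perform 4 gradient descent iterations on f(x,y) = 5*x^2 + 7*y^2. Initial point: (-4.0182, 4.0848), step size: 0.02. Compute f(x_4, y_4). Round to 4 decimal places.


Gradient descent on f(x,y) = 5*x^2 + 7*y^2.
Starting point: (-4.0182, 4.0848), alpha = 0.02
Step 1: grad_x = 2*5*-4.0182 = -40.182, grad_y = 2*7*4.0848 = 57.1872
  x_1 = -4.0182 - 0.02*-40.182 = -3.2146
  y_1 = 4.0848 - 0.02*57.1872 = 2.9411
Step 2: grad_x = 2*5*-3.2146 = -32.1456, grad_y = 2*7*2.9411 = 41.1748
  x_2 = -3.2146 - 0.02*-32.1456 = -2.5716
  y_2 = 2.9411 - 0.02*41.1748 = 2.1176
Step 3: grad_x = 2*5*-2.5716 = -25.7165, grad_y = 2*7*2.1176 = 29.6458
  x_3 = -2.5716 - 0.02*-25.7165 = -2.0573
  y_3 = 2.1176 - 0.02*29.6458 = 1.5246
Step 4: grad_x = 2*5*-2.0573 = -20.5732, grad_y = 2*7*1.5246 = 21.345
  x_4 = -2.0573 - 0.02*-20.5732 = -1.6459
  y_4 = 1.5246 - 0.02*21.345 = 1.0977
f(-1.6459, 1.0977) = 5*(-1.6459)^2 + 7*1.0977^2 = 21.9795


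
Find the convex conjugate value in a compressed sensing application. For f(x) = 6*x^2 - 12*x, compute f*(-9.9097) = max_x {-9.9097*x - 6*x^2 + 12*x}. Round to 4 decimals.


f*(y) = sup_x {y*x - a*x^2 - b*x} = sup_x {(y-b)*x - a*x^2}
FOC: (y - b) - 2a*x = 0 => x* = (y - b)/(2a)
x* = (-9.9097 + 12)/(2*6) = 0.1742
f*(-9.9097) = (y-b)^2/(4a) = (-9.9097 + 12)^2/(4*6)
= 4.3694/24 = 0.1821


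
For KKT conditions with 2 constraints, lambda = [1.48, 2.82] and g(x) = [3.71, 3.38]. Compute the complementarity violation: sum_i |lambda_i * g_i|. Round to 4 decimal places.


KKT complementary slackness check:
lambda_1 * g_1 = 1.48 * 3.71 = 5.4908
lambda_2 * g_2 = 2.82 * 3.38 = 9.5316
Total violation = 5.4908 + 9.5316 = 15.0224


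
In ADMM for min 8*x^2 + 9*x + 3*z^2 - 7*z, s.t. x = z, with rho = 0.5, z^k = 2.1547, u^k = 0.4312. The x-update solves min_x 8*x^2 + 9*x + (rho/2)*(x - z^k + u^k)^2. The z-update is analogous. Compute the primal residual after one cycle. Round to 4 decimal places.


ADMM iteration with rho = 0.5, z^k = 2.1547, u^k = 0.4312
Step 1: x-update.
Minimize 8*x^2 + 9*x + (0.5/2)*(x - 2.1547 + 0.4312)^2
FOC: (2*8 + 0.5)*x = -9 + 0.5*(2.1547 - 0.4312)
x^{k+1} = -0.4932
Step 2: z-update.
Minimize 3*z^2 - 7*z + (0.5/2)*(-0.4932 - z + 0.4312)^2
FOC: (2*3 + 0.5)*z = 7 + 0.5*(-0.4932 + 0.4312)
z^{k+1} = 1.0722
Step 3: u-update.
u^{k+1} = 0.4312 - 0.4932 - 1.0722 = -1.1342
Step 4: Primal residual = |-0.4932 - 1.0722| = 1.5654


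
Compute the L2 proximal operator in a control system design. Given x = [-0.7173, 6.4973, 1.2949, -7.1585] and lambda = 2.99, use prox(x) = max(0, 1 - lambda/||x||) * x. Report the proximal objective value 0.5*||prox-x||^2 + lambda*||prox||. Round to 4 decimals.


Step 1: Compute ||x||.
||x|| = 9.7801
Step 2: Compute scaling factor.
scale = max(0, 1 - 2.99/9.7801) = 0.6943
Step 3: prox(x) = [-0.498, 4.5109, 0.899, -4.97]
||prox(x)|| = 6.7901
Step 4: Proximal objective.
0.5*||prox-x||^2 = 4.4701
lambda*||prox|| = 20.3024
Total = 24.7724


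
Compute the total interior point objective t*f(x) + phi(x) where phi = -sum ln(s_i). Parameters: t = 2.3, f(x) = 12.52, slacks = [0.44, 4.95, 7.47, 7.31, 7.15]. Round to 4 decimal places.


Step 1: Compute log-barrier.
ln values: [-0.821, 1.5994, 2.0109, 1.9892, 1.9671]
phi = -(-0.821 + 1.5994 + 2.0109 + 1.9892 + 1.9671) = -6.7457
Step 2: Compute augmented objective.
t*f(x) = 2.3*12.52 = 28.796
Total = 28.796 - 6.7457 = 22.0503


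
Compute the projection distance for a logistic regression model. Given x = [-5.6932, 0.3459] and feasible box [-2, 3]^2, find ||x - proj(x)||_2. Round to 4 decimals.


Project each component onto [-2, 3].
clip(-5.6932) = -2.0, clip(0.3459) = 0.3459
Projection = [-2.0, 0.3459]
Squared diffs: [13.6397, 0.0]
Distance = sqrt(13.6397) = 3.6932


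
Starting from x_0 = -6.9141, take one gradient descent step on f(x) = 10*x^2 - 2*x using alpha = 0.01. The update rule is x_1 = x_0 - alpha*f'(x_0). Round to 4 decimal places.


We compute the gradient at x_0 and apply the update.
f'(x) = 20*x - 2
f'(-6.9141) = 20*-6.9141 - 2 = -140.282
x_1 = -6.9141 - 0.01*-140.282 = -5.5113


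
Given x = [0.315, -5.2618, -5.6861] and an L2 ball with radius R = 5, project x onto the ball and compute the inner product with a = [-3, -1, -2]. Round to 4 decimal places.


Step 1: Compute ||x|| (intermediates to 6 decimals).
||x|| = sqrt(0.315^2 + (-5.2618)^2 + (-5.6861)^2) = 7.753547
Step 2: Project.
Since ||x|| > R, scale = R/||x|| = 5/7.753547 = 0.644866, proj(x) = scale * x
proj(x) = [0.203133, -3.393156, -3.666773]
Step 3: Dot product.
a^T * proj(x) = -3*0.203133 - 1*(-3.393156) - 2*(-3.666773) = 10.1173


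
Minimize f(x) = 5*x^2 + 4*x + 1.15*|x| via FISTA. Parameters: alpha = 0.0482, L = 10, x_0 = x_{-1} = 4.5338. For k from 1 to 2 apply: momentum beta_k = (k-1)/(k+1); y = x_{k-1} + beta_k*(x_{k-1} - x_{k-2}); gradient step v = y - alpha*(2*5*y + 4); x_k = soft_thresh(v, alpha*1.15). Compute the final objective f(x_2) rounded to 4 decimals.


FISTA on f(x) = 5*x^2 + 4*x + 1.15*|x|
L = 10, alpha = 0.0482
Iteration 1: beta = 0.0, y = 4.5338 + 0.0*(4.5338 - 4.5338) = 4.5338
  grad(y) = 49.338, v = y - alpha*grad = 2.1557
  prox(v) = soft_thresh(2.1557, 0.0554) = 2.1003
Iteration 2: beta = 0.3333, y = 2.1003 + 0.3333*(2.1003 - 4.5338) = 1.2891
  grad(y) = 16.891, v = y - alpha*grad = 0.475
  prox(v) = soft_thresh(0.475, 0.0554) = 0.4195
f(x_2) = 5*0.4195^2 + 4*0.4195 + 1.15*|0.4195| = 3.0406


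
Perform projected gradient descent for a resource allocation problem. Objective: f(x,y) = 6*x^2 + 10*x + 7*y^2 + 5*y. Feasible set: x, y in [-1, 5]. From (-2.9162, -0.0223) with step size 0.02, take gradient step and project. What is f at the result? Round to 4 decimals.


Step 1: Compute gradient at (-2.9162, -0.0223).
grad_x = 2*6*-2.9162 + 10 = -24.9944
grad_y = 2*7*-0.0223 + 5 = 4.6878
Step 2: Gradient step.
x_raw = -2.9162 - 0.02*-24.9944 = -2.4163
y_raw = -0.0223 - 0.02*4.6878 = -0.1161
Step 3: Project onto [-1, 5].
x_proj = clip(-2.4163) = -1.0
y_proj = clip(-0.1161) = -0.1161
Step 4: Evaluate f.
f(-1.0, -0.1161) = -4.486


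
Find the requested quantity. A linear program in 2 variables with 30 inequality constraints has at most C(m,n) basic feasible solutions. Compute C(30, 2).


Each vertex corresponds to some choice of n active constraints out of m, so the number of vertices is at most C(m, n) = m! / (n!(m-n)!).
m = 30, n = 2
Numerator: 30 * 29
Denominator: 2! = 2
C(30, 2) = 435


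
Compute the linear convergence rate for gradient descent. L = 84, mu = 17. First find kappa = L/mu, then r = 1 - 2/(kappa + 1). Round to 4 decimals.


Step 1: Compute the condition number.
kappa = L/mu = 84/17 = 4.9412
Step 2: Compute the convergence rate.
r = 1 - 2/(kappa + 1) = 1 - 2*mu/(L + mu) = (L - mu)/(L + mu) = 67/101 = 0.6634


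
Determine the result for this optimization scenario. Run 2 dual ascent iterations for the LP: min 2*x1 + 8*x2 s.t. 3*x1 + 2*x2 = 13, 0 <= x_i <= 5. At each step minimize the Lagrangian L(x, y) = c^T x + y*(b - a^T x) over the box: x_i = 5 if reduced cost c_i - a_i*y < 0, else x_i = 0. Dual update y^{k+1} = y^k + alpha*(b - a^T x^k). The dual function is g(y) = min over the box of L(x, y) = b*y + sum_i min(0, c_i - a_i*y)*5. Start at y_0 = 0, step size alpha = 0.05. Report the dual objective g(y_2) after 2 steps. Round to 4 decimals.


Dual ascent for LP: min 2*x1 + 8*x2, 3*x1 + 2*x2 = 13, 0 <= x_i <= 5
Step 1: y^k = 0.0, reduced costs: (2.0, 8.0)
  x^k = (0.0, 0.0), subgradient = b - a^T x = 13.0
  y^{k+1} = 0.0 + 0.05*13.0 = 0.65
Step 2: y^k = 0.65, reduced costs: (0.05, 6.7)
  x^k = (0.0, 0.0), subgradient = b - a^T x = 13.0
  y^{k+1} = 0.65 + 0.05*13.0 = 1.3
Dual objective at y_2 = 1.3: reduced costs (-1.9, 5.4), box minimizer x = (5.0, 0.0)
g(y_2) = b*y + (c1 - a1*y)*x1 + (c2 - a2*y)*x2 = 13*1.3 + (-1.9)*5.0 + 5.4*0.0 = 16.9 - 9.5 + 0.0 = 7.4


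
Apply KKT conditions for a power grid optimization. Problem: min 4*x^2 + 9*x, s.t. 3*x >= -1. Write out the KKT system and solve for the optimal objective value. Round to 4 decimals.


Step 1: Try lambda = 0 (constraint inactive).
x_unc = -9/(2*4) = -1.125
Check: 3*-1.125 = -3.375 < -1 -- violated!
Step 2: Constraint must be active: 3*x = -1
x* = -1/3 = -0.3333 (rounded; the exact value -1/3 is used below)
lambda = (2*4*(-1/3) + 9)/3 = 2.1111
Step 3: Compute optimal value.
f(x*) = 4*(-1/3)^2 + 9*(-1/3) = -2.5556


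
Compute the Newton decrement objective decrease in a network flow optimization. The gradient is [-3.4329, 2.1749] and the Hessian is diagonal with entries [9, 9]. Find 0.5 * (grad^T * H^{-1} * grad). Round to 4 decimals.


Step 1: H is diagonal, so H^(-1) * g = [-0.3814, 0.2417].
Step 2: g^T H^(-1) g = sum_i g_i^2 / H_ii
  = (-3.4329)^2/9 + (2.1749)^2/9
  = 1.3094 + 0.5256 = 1.835
Step 3: Objective decrease = 0.5 * g^T H^(-1) g = 0.9175


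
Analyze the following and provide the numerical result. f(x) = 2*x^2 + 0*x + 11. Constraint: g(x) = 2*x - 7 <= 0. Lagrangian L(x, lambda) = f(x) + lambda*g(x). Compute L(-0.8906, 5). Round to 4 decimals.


Step 1: Evaluate f(x).
f(-0.8906) = 2*(-0.8906)^2 + 0*(-0.8906) + 11 = 12.5863
Step 2: Evaluate g(x).
g(-0.8906) = 2*-0.8906 - 7 = -8.7812
Step 3: Compute Lagrangian.
L = 12.5863 + 5*-8.7812 = -31.3197


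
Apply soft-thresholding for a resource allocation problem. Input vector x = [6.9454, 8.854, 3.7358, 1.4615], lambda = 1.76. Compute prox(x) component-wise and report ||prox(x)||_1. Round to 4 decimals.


Soft-thresholding with lambda = 1.76:
prox(6.9454) = sign(6.9454)*max(|6.9454| - 1.76, 0) = 5.1854
prox(8.854) = sign(8.854)*max(|8.854| - 1.76, 0) = 7.094
prox(3.7358) = sign(3.7358)*max(|3.7358| - 1.76, 0) = 1.9758
prox(1.4615) = sign(1.4615)*max(|1.4615| - 1.76, 0) = 0.0
prox(x) = [5.1854, 7.094, 1.9758, 0.0]
||prox(x)||_1 = 5.1854 + 7.094 + 1.9758 + 0.0 = 14.2552


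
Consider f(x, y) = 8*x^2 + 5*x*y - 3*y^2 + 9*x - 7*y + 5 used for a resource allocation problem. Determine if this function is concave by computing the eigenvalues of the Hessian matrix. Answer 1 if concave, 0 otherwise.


The Hessian of f(x,y) = 8*x^2 + 5*x*y - 3*y^2 + 9*x - 7*y + 5 is:
H = [[16, 5], [5, -6]]
Trace = 16 - 6 = 10
Determinant = 16*-6 - (5)^2 = -121
Discriminant = (10)^2 - 4*-121 = 584.0
Eigenvalues: lambda_1 = -7.083, lambda_2 = 17.083
The function is not concave.

0


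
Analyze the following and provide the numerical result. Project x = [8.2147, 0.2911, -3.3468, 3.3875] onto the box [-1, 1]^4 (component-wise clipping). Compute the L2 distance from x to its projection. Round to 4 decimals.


Project each component onto [-1, 1].
clip(8.2147) = 1.0, clip(0.2911) = 0.2911, clip(-3.3468) = -1.0, clip(3.3875) = 1.0
Projection = [1.0, 0.2911, -1.0, 1.0]
Squared diffs: [52.0519, 0.0, 5.5075, 5.7002]
Distance = sqrt(63.2596) = 7.9536


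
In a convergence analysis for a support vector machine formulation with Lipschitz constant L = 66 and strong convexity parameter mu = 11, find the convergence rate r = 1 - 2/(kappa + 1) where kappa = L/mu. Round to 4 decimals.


Step 1: Compute the condition number.
kappa = L/mu = 66/11 = 6.0
Step 2: Compute the convergence rate.
r = 1 - 2/(kappa + 1) = 1 - 2*mu/(L + mu) = (L - mu)/(L + mu) = 55/77 = 0.7143


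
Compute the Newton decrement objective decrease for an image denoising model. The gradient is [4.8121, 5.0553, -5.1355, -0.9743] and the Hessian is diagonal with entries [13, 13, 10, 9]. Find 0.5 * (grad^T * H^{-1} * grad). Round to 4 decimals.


Step 1: H is diagonal, so H^(-1) * g = [0.3702, 0.3889, -0.5136, -0.1083].
Step 2: g^T H^(-1) g = sum_i g_i^2 / H_ii
  = (4.8121)^2/13 + (5.0553)^2/13 + (-5.1355)^2/10 + (-0.9743)^2/9
  = 1.7813 + 1.9659 + 2.6373 + 0.1055 = 6.4899
Step 3: Objective decrease = 0.5 * g^T H^(-1) g = 3.245


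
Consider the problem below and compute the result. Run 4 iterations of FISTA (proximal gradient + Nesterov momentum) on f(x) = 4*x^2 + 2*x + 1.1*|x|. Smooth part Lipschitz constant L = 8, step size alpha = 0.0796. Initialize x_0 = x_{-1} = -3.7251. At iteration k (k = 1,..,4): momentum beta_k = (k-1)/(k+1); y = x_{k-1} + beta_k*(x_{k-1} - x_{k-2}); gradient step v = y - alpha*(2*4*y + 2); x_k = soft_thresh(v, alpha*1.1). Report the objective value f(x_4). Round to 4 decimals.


FISTA on f(x) = 4*x^2 + 2*x + 1.1*|x|
L = 8, alpha = 0.0796
Iteration 1: beta = 0.0, y = -3.7251 + 0.0*(-3.7251 + 3.7251) = -3.7251
  grad(y) = -27.8008, v = y - alpha*grad = -1.5122
  prox(v) = soft_thresh(-1.5122, 0.0876) = -1.4246
Iteration 2: beta = 0.3333, y = -1.4246 + 0.3333*(-1.4246 + 3.7251) = -0.6578
  grad(y) = -3.2621, v = y - alpha*grad = -0.3981
  prox(v) = soft_thresh(-0.3981, 0.0876) = -0.3105
Iteration 3: beta = 0.5, y = -0.3105 + 0.5*(-0.3105 + 1.4246) = 0.2465
  grad(y) = 3.9719, v = y - alpha*grad = -0.0697
  prox(v) = soft_thresh(-0.0697, 0.0876) = 0.0
Iteration 4: beta = 0.6, y = 0.0 + 0.6*(0.0 + 0.3105) = 0.1863
  grad(y) = 3.4906, v = y - alpha*grad = -0.0915
  prox(v) = soft_thresh(-0.0915, 0.0876) = -0.004
f(x_4) = 4*(-0.004)^2 + 2*(-0.004) + 1.1*|-0.004| = -0.0035


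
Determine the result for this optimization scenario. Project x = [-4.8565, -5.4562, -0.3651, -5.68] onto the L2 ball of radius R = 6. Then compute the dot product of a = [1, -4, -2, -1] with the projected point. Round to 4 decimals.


Step 1: Compute ||x|| (intermediates to 6 decimals).
||x|| = sqrt((-4.8565)^2 + (-5.4562)^2 + (-0.3651)^2 + (-5.68)^2) = 9.260206
Step 2: Project.
Since ||x|| > R, scale = R/||x|| = 6/9.260206 = 0.647934, proj(x) = scale * x
proj(x) = [-3.146691, -3.535257, -0.236561, -3.680265]
Step 3: Dot product.
a^T * proj(x) = 1*(-3.146691) - 4*(-3.535257) - 2*(-0.236561) - 1*(-3.680265) = 15.1477


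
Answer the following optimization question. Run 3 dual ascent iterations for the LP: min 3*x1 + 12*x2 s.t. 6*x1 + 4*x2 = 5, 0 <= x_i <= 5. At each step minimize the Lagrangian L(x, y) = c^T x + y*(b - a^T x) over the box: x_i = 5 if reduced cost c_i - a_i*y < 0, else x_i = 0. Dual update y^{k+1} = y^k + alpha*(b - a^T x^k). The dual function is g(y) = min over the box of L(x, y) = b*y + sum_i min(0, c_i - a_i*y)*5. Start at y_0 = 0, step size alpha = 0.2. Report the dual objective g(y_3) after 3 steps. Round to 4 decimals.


Dual ascent for LP: min 3*x1 + 12*x2, 6*x1 + 4*x2 = 5, 0 <= x_i <= 5
Step 1: y^k = 0.0, reduced costs: (3.0, 12.0)
  x^k = (0.0, 0.0), subgradient = b - a^T x = 5.0
  y^{k+1} = 0.0 + 0.2*5.0 = 1.0
Step 2: y^k = 1.0, reduced costs: (-3.0, 8.0)
  x^k = (5.0, 0.0), subgradient = b - a^T x = -25.0
  y^{k+1} = 1.0 + 0.2*-25.0 = -4.0
Step 3: y^k = -4.0, reduced costs: (27.0, 28.0)
  x^k = (0.0, 0.0), subgradient = b - a^T x = 5.0
  y^{k+1} = -4.0 + 0.2*5.0 = -3.0
Dual objective at y_3 = -3.0: reduced costs (21.0, 24.0), box minimizer x = (0.0, 0.0)
g(y_3) = b*y + (c1 - a1*y)*x1 + (c2 - a2*y)*x2 = 5*(-3.0) + 21.0*0.0 + 24.0*0.0 = -15.0 + 0.0 + 0.0 = -15.0


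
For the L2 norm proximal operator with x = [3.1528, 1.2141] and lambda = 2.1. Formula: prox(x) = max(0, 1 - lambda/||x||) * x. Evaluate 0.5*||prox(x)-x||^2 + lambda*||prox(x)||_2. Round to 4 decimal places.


Step 1: Compute ||x||.
||x|| = 3.3785
Step 2: Compute scaling factor.
scale = max(0, 1 - 2.1/3.3785) = 0.3784
Step 3: prox(x) = [1.1931, 0.4594]
||prox(x)|| = 1.2785
Step 4: Proximal objective.
0.5*||prox-x||^2 = 2.205
lambda*||prox|| = 2.6849
Total = 4.8898


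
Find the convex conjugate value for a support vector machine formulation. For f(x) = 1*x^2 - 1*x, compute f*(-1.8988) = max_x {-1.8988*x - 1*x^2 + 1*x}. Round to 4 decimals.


f*(y) = sup_x {y*x - a*x^2 - b*x} = sup_x {(y-b)*x - a*x^2}
FOC: (y - b) - 2a*x = 0 => x* = (y - b)/(2a)
x* = (-1.8988 + 1)/(2*1) = -0.4494
f*(-1.8988) = (y-b)^2/(4a) = (-1.8988 + 1)^2/(4*1)
= 0.8078/4 = 0.202


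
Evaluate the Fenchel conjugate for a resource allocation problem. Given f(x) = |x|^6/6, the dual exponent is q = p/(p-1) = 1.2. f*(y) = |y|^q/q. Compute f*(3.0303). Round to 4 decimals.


The conjugate exponent q satisfies 1/p + 1/q = 1.
p = 6, so q = 6/(6 - 1) = 1.2
|y|^q = 3.0303^1.2 = 3.7825
f*(3.0303) = 3.7825 / 1.2 = 3.1521


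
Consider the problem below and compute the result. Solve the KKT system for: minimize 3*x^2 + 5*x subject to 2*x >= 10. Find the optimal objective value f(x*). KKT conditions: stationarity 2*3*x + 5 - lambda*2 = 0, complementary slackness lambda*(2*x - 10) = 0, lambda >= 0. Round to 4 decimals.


Step 1: Try lambda = 0 (constraint inactive).
x_unc = -5/(2*3) = -0.8333
Check: 2*-0.8333 = -1.6666 < 10 -- violated!
Step 2: Constraint must be active: 2*x = 10
x* = 10/2 = 5.0
lambda = (2*3*5.0 + 5)/2 = 17.5
Step 3: Compute optimal value.
f(x*) = 3*5.0^2 + 5*5.0 = 100.0


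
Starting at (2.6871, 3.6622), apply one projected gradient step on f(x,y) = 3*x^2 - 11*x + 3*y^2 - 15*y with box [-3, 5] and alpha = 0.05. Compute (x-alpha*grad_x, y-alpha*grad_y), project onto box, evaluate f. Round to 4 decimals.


Step 1: Compute gradient at (2.6871, 3.6622).
grad_x = 2*3*2.6871 - 11 = 5.1226
grad_y = 2*3*3.6622 - 15 = 6.9732
Step 2: Gradient step.
x_raw = 2.6871 - 0.05*5.1226 = 2.431
y_raw = 3.6622 - 0.05*6.9732 = 3.3135
Step 3: Project onto [-3, 5].
x_proj = clip(2.431) = 2.431
y_proj = clip(3.3135) = 3.3135
Step 4: Evaluate f.
f(2.431, 3.3135) = -25.7763


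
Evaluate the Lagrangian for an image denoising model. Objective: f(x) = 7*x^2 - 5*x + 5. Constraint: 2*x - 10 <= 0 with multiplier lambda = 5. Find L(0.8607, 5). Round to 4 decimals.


Step 1: Evaluate f(x).
f(0.8607) = 7*0.8607^2 - 5*0.8607 + 5 = 5.8821
Step 2: Evaluate g(x).
g(0.8607) = 2*0.8607 - 10 = -8.2786
Step 3: Compute Lagrangian.
L = 5.8821 + 5*-8.2786 = -35.5109


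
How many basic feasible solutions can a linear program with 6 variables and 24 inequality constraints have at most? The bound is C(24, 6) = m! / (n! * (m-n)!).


Each vertex corresponds to some choice of n active constraints out of m, so the number of vertices is at most C(m, n) = m! / (n!(m-n)!).
m = 24, n = 6
Numerator: 24 * 23 * 22 * 21 * 20 * 19
Denominator: 6! = 720
C(24, 6) = 134596


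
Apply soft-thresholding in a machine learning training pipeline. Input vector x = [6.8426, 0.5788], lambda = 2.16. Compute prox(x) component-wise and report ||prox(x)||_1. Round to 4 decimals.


Soft-thresholding with lambda = 2.16:
prox(6.8426) = sign(6.8426)*max(|6.8426| - 2.16, 0) = 4.6826
prox(0.5788) = sign(0.5788)*max(|0.5788| - 2.16, 0) = 0.0
prox(x) = [4.6826, 0.0]
||prox(x)||_1 = 4.6826 + 0.0 = 4.6826


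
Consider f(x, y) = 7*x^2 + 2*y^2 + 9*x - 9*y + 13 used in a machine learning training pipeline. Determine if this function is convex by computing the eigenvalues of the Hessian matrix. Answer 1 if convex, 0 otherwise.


The Hessian of f(x,y) = 7*x^2 + 2*y^2 + 9*x - 9*y + 13 is:
H = [[14, 0], [0, 4]]
Trace = 14 + 4 = 18
Determinant = 14*4 - (0)^2 = 56
Discriminant = (18)^2 - 4*56 = 100.0
Eigenvalues: lambda_1 = 4.0, lambda_2 = 14.0
The function is convex.

1


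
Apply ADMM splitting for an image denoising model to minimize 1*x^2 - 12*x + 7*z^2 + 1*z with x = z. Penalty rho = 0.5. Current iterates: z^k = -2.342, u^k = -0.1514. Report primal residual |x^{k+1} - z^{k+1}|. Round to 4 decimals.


ADMM iteration with rho = 0.5, z^k = -2.342, u^k = -0.1514
Step 1: x-update.
Minimize 1*x^2 - 12*x + (0.5/2)*(x + 2.342 - 0.1514)^2
FOC: (2*1 + 0.5)*x = 12 + 0.5*(-2.342 + 0.1514)
x^{k+1} = 4.3619
Step 2: z-update.
Minimize 7*z^2 + 1*z + (0.5/2)*(4.3619 - z - 0.1514)^2
FOC: (2*7 + 0.5)*z = -1 + 0.5*(4.3619 - 0.1514)
z^{k+1} = 0.0762
Step 3: u-update.
u^{k+1} = -0.1514 + 4.3619 - 0.0762 = 4.1343
Step 4: Primal residual = |4.3619 - 0.0762| = 4.2857


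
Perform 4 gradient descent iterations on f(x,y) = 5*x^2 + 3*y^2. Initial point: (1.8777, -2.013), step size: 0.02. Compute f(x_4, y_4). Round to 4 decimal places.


Gradient descent on f(x,y) = 5*x^2 + 3*y^2.
Starting point: (1.8777, -2.013), alpha = 0.02
Step 1: grad_x = 2*5*1.8777 = 18.777, grad_y = 2*3*-2.013 = -12.078
  x_1 = 1.8777 - 0.02*18.777 = 1.5022
  y_1 = -2.013 - 0.02*-12.078 = -1.7714
Step 2: grad_x = 2*5*1.5022 = 15.0216, grad_y = 2*3*-1.7714 = -10.6286
  x_2 = 1.5022 - 0.02*15.0216 = 1.2017
  y_2 = -1.7714 - 0.02*-10.6286 = -1.5589
Step 3: grad_x = 2*5*1.2017 = 12.0173, grad_y = 2*3*-1.5589 = -9.3532
  x_3 = 1.2017 - 0.02*12.0173 = 0.9614
  y_3 = -1.5589 - 0.02*-9.3532 = -1.3718
Step 4: grad_x = 2*5*0.9614 = 9.6138, grad_y = 2*3*-1.3718 = -8.2308
  x_4 = 0.9614 - 0.02*9.6138 = 0.7691
  y_4 = -1.3718 - 0.02*-8.2308 = -1.2072
f(0.7691, -1.2072) = 5*0.7691^2 + 3*(-1.2072)^2 = 7.3295


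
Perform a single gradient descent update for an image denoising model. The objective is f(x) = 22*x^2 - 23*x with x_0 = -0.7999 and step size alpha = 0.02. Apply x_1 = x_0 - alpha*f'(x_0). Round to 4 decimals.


We compute the gradient at x_0 and apply the update.
f'(x) = 44*x - 23
f'(-0.7999) = 44*-0.7999 - 23 = -58.1956
x_1 = -0.7999 - 0.02*-58.1956 = 0.364


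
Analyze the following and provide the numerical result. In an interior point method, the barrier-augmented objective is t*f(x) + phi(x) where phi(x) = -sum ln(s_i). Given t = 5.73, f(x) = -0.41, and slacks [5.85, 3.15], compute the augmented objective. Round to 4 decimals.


Step 1: Compute log-barrier.
ln values: [1.7664, 1.1474]
phi = -(1.7664 + 1.1474) = -2.9138
Step 2: Compute augmented objective.
t*f(x) = 5.73*-0.41 = -2.3493
Total = -2.3493 - 2.9138 = -5.2631


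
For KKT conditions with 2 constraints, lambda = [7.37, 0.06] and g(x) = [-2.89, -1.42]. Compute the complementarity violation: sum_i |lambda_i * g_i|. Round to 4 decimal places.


KKT complementary slackness check:
lambda_1 * g_1 = 7.37 * -2.89 = -21.2993
lambda_2 * g_2 = 0.06 * -1.42 = -0.0852
Total violation = 21.2993 + 0.0852 = 21.3845


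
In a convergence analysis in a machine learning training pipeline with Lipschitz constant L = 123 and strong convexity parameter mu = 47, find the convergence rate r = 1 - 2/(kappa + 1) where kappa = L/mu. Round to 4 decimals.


Step 1: Compute the condition number.
kappa = L/mu = 123/47 = 2.617
Step 2: Compute the convergence rate.
r = 1 - 2/(kappa + 1) = 1 - 2*mu/(L + mu) = (L - mu)/(L + mu) = 76/170 = 0.4471


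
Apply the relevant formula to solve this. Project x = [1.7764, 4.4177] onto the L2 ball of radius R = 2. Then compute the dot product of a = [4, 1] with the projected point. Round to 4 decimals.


Step 1: Compute ||x|| (intermediates to 6 decimals).
||x|| = sqrt(1.7764^2 + 4.4177^2) = 4.761478
Step 2: Project.
Since ||x|| > R, scale = R/||x|| = 2/4.761478 = 0.420038, proj(x) = scale * x
proj(x) = [0.746156, 1.855602]
Step 3: Dot product.
a^T * proj(x) = 4*0.746156 + 1*1.855602 = 4.8402


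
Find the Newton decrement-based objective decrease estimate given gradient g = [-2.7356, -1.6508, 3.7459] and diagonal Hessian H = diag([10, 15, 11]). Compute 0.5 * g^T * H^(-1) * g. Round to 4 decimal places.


Step 1: H is diagonal, so H^(-1) * g = [-0.2736, -0.1101, 0.3405].
Step 2: g^T H^(-1) g = sum_i g_i^2 / H_ii
  = (-2.7356)^2/10 + (-1.6508)^2/15 + (3.7459)^2/11
  = 0.7484 + 0.1817 + 1.2756 = 2.2056
Step 3: Objective decrease = 0.5 * g^T H^(-1) g = 1.1028


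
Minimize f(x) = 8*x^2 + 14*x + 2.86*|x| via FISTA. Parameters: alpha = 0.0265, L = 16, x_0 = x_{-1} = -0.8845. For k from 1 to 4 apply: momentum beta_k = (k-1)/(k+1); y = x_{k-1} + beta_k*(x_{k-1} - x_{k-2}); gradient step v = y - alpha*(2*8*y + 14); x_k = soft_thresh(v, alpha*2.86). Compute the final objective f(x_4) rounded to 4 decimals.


FISTA on f(x) = 8*x^2 + 14*x + 2.86*|x|
L = 16, alpha = 0.0265
Iteration 1: beta = 0.0, y = -0.8845 + 0.0*(-0.8845 + 0.8845) = -0.8845
  grad(y) = -0.152, v = y - alpha*grad = -0.8805
  prox(v) = soft_thresh(-0.8805, 0.0758) = -0.8047
Iteration 2: beta = 0.3333, y = -0.8047 + 0.3333*(-0.8047 + 0.8845) = -0.7781
  grad(y) = 1.5508, v = y - alpha*grad = -0.8192
  prox(v) = soft_thresh(-0.8192, 0.0758) = -0.7434
Iteration 3: beta = 0.5, y = -0.7434 + 0.5*(-0.7434 + 0.8047) = -0.7127
  grad(y) = 2.5963, v = y - alpha*grad = -0.7815
  prox(v) = soft_thresh(-0.7815, 0.0758) = -0.7057
Iteration 4: beta = 0.6, y = -0.7057 + 0.6*(-0.7057 + 0.7434) = -0.6832
  grad(y) = 3.0694, v = y - alpha*grad = -0.7645
  prox(v) = soft_thresh(-0.7645, 0.0758) = -0.6887
f(x_4) = 8*(-0.6887)^2 + 14*(-0.6887) + 2.86*|-0.6887| = -3.8777


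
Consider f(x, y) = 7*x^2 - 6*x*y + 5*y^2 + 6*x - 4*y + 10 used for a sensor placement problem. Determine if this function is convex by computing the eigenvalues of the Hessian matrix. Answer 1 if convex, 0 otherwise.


The Hessian of f(x,y) = 7*x^2 - 6*x*y + 5*y^2 + 6*x - 4*y + 10 is:
H = [[14, -6], [-6, 10]]
Trace = 14 + 10 = 24
Determinant = 14*10 - (-6)^2 = 104
Discriminant = (24)^2 - 4*104 = 160.0
Eigenvalues: lambda_1 = 5.6754, lambda_2 = 18.3246
The function is convex.

1


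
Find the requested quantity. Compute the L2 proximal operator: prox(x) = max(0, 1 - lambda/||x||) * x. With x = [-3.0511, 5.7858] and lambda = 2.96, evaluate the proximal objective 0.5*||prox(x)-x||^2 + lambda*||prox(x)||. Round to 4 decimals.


Step 1: Compute ||x||.
||x|| = 6.541
Step 2: Compute scaling factor.
scale = max(0, 1 - 2.96/6.541) = 0.5475
Step 3: prox(x) = [-1.6704, 3.1676]
||prox(x)|| = 3.581
Step 4: Proximal objective.
0.5*||prox-x||^2 = 4.3808
lambda*||prox|| = 10.5998
Total = 14.9806


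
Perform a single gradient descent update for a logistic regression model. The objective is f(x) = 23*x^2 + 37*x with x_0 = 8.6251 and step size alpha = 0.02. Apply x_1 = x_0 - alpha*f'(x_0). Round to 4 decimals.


We compute the gradient at x_0 and apply the update.
f'(x) = 46*x + 37
f'(8.6251) = 46*8.6251 + 37 = 433.7546
x_1 = 8.6251 - 0.02*433.7546 = -0.05


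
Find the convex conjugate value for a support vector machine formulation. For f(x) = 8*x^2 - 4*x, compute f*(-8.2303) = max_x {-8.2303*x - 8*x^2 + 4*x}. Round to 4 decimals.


f*(y) = sup_x {y*x - a*x^2 - b*x} = sup_x {(y-b)*x - a*x^2}
FOC: (y - b) - 2a*x = 0 => x* = (y - b)/(2a)
x* = (-8.2303 + 4)/(2*8) = -0.2644
f*(-8.2303) = (y-b)^2/(4a) = (-8.2303 + 4)^2/(4*8)
= 17.8954/32 = 0.5592


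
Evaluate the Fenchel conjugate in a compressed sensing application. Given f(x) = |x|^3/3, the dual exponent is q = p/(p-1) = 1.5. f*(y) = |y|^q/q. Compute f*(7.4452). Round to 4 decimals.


The conjugate exponent q satisfies 1/p + 1/q = 1.
p = 3, so q = 3/(3 - 1) = 1.5
|y|^q = 7.4452^1.5 = 20.3149
f*(7.4452) = 20.3149 / 1.5 = 13.5433


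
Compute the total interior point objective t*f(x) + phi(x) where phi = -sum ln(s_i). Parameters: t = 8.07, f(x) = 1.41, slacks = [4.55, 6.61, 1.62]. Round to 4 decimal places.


Step 1: Compute log-barrier.
ln values: [1.5151, 1.8886, 0.4824]
phi = -(1.5151 + 1.8886 + 0.4824) = -3.8861
Step 2: Compute augmented objective.
t*f(x) = 8.07*1.41 = 11.3787
Total = 11.3787 - 3.8861 = 7.4926


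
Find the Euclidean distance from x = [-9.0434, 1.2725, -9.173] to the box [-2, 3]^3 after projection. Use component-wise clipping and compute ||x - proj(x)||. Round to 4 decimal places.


Project each component onto [-2, 3].
clip(-9.0434) = -2.0, clip(1.2725) = 1.2725, clip(-9.173) = -2.0
Projection = [-2.0, 1.2725, -2.0]
Squared diffs: [49.6095, 0.0, 51.4519]
Distance = sqrt(101.0614) = 10.0529


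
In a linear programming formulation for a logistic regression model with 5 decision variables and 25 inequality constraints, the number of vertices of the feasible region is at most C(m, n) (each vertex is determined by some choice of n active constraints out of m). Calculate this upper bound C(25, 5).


Each vertex corresponds to some choice of n active constraints out of m, so the number of vertices is at most C(m, n) = m! / (n!(m-n)!).
m = 25, n = 5
Numerator: 25 * 24 * 23 * 22 * 21
Denominator: 5! = 120
C(25, 5) = 53130


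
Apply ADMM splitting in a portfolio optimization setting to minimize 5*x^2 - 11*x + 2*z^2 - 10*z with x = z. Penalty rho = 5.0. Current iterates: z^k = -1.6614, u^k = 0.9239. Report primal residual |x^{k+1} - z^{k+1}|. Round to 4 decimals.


ADMM iteration with rho = 5.0, z^k = -1.6614, u^k = 0.9239
Step 1: x-update.
Minimize 5*x^2 - 11*x + (5.0/2)*(x + 1.6614 + 0.9239)^2
FOC: (2*5 + 5.0)*x = 11 + 5.0*(-1.6614 - 0.9239)
x^{k+1} = -0.1284
Step 2: z-update.
Minimize 2*z^2 - 10*z + (5.0/2)*(-0.1284 - z + 0.9239)^2
FOC: (2*2 + 5.0)*z = 10 + 5.0*(-0.1284 + 0.9239)
z^{k+1} = 1.553
Step 3: u-update.
u^{k+1} = 0.9239 - 0.1284 - 1.553 = -0.7576
Step 4: Primal residual = |-0.1284 - 1.553| = 1.6815


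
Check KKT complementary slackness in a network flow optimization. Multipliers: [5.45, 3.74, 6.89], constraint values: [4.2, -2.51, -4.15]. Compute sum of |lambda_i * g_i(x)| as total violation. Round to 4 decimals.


KKT complementary slackness check:
lambda_1 * g_1 = 5.45 * 4.2 = 22.89
lambda_2 * g_2 = 3.74 * -2.51 = -9.3874
lambda_3 * g_3 = 6.89 * -4.15 = -28.5935
Total violation = 22.89 + 9.3874 + 28.5935 = 60.8709


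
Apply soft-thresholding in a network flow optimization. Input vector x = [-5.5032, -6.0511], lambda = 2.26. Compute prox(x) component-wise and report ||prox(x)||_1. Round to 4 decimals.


Soft-thresholding with lambda = 2.26:
prox(-5.5032) = sign(-5.5032)*max(|-5.5032| - 2.26, 0) = -3.2432
prox(-6.0511) = sign(-6.0511)*max(|-6.0511| - 2.26, 0) = -3.7911
prox(x) = [-3.2432, -3.7911]
||prox(x)||_1 = 3.2432 + 3.7911 = 7.0343


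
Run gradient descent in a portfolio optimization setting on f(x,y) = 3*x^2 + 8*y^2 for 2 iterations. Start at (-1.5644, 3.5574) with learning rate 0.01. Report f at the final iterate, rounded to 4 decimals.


Gradient descent on f(x,y) = 3*x^2 + 8*y^2.
Starting point: (-1.5644, 3.5574), alpha = 0.01
Step 1: grad_x = 2*3*-1.5644 = -9.3864, grad_y = 2*8*3.5574 = 56.9184
  x_1 = -1.5644 - 0.01*-9.3864 = -1.4705
  y_1 = 3.5574 - 0.01*56.9184 = 2.9882
Step 2: grad_x = 2*3*-1.4705 = -8.8232, grad_y = 2*8*2.9882 = 47.8115
  x_2 = -1.4705 - 0.01*-8.8232 = -1.3823
  y_2 = 2.9882 - 0.01*47.8115 = 2.5101
f(-1.3823, 2.5101) = 3*(-1.3823)^2 + 8*2.5101^2 = 56.1372


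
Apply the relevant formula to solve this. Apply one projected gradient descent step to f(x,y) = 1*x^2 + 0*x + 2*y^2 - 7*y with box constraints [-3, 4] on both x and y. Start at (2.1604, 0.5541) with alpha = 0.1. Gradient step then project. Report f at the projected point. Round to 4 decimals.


Step 1: Compute gradient at (2.1604, 0.5541).
grad_x = 2*1*2.1604 + 0 = 4.3208
grad_y = 2*2*0.5541 - 7 = -4.7836
Step 2: Gradient step.
x_raw = 2.1604 - 0.1*4.3208 = 1.7283
y_raw = 0.5541 - 0.1*-4.7836 = 1.0325
Step 3: Project onto [-3, 4].
x_proj = clip(1.7283) = 1.7283
y_proj = clip(1.0325) = 1.0325
Step 4: Evaluate f.
f(1.7283, 1.0325) = -2.1082


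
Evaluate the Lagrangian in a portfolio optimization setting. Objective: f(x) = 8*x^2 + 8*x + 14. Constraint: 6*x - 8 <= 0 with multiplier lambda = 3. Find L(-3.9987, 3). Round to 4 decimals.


Step 1: Evaluate f(x).
f(-3.9987) = 8*(-3.9987)^2 + 8*(-3.9987) + 14 = 109.9272
Step 2: Evaluate g(x).
g(-3.9987) = 6*-3.9987 - 8 = -31.9922
Step 3: Compute Lagrangian.
L = 109.9272 + 3*-31.9922 = 13.9506


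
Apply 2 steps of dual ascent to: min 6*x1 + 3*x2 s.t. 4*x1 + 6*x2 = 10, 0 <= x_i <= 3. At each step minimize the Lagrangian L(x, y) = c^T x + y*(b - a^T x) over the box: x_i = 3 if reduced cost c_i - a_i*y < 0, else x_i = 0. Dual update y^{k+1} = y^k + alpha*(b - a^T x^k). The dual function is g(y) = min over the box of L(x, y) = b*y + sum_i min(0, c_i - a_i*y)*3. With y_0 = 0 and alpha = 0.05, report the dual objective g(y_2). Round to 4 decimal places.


Dual ascent for LP: min 6*x1 + 3*x2, 4*x1 + 6*x2 = 10, 0 <= x_i <= 3
Step 1: y^k = 0.0, reduced costs: (6.0, 3.0)
  x^k = (0.0, 0.0), subgradient = b - a^T x = 10.0
  y^{k+1} = 0.0 + 0.05*10.0 = 0.5
Step 2: y^k = 0.5, reduced costs: (4.0, 0.0)
  x^k = (0.0, 0.0), subgradient = b - a^T x = 10.0
  y^{k+1} = 0.5 + 0.05*10.0 = 1.0
Dual objective at y_2 = 1.0: reduced costs (2.0, -3.0), box minimizer x = (0.0, 3.0)
g(y_2) = b*y + (c1 - a1*y)*x1 + (c2 - a2*y)*x2 = 10*1.0 + 2.0*0.0 + (-3.0)*3.0 = 10.0 + 0.0 - 9.0 = 1.0
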